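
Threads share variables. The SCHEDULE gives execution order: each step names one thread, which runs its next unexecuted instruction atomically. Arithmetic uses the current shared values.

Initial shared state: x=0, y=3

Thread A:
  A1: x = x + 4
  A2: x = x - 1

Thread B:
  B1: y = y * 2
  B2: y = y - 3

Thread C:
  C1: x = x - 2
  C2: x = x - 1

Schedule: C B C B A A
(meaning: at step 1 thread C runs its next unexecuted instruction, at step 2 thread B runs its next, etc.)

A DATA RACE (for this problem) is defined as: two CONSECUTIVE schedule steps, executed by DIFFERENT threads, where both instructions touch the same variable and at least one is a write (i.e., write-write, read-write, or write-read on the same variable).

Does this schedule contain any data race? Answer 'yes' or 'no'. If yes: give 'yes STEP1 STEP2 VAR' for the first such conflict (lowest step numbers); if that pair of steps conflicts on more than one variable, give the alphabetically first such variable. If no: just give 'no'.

Steps 1,2: C(r=x,w=x) vs B(r=y,w=y). No conflict.
Steps 2,3: B(r=y,w=y) vs C(r=x,w=x). No conflict.
Steps 3,4: C(r=x,w=x) vs B(r=y,w=y). No conflict.
Steps 4,5: B(r=y,w=y) vs A(r=x,w=x). No conflict.
Steps 5,6: same thread (A). No race.

Answer: no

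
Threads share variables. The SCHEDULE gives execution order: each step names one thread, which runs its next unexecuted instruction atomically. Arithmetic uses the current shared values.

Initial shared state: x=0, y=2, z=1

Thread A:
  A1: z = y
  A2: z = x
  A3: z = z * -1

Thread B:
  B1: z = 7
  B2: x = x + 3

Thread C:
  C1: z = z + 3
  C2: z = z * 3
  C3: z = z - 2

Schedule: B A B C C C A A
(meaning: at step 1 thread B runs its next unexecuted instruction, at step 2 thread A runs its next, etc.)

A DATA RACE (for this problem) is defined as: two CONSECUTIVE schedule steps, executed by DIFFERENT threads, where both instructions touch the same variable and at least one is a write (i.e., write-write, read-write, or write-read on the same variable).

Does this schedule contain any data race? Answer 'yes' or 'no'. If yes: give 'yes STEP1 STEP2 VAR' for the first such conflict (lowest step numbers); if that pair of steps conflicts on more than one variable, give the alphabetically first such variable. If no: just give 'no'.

Answer: yes 1 2 z

Derivation:
Steps 1,2: B(z = 7) vs A(z = y). RACE on z (W-W).
Steps 2,3: A(r=y,w=z) vs B(r=x,w=x). No conflict.
Steps 3,4: B(r=x,w=x) vs C(r=z,w=z). No conflict.
Steps 4,5: same thread (C). No race.
Steps 5,6: same thread (C). No race.
Steps 6,7: C(z = z - 2) vs A(z = x). RACE on z (W-W).
Steps 7,8: same thread (A). No race.
First conflict at steps 1,2.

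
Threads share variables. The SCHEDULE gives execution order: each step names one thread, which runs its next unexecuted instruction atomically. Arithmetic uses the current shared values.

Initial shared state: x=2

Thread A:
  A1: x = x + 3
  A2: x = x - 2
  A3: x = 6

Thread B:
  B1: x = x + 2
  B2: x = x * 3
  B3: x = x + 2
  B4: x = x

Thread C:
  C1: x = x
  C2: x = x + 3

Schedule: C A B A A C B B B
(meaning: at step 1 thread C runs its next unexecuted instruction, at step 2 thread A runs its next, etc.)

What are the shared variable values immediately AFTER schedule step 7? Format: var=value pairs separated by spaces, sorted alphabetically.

Answer: x=27

Derivation:
Step 1: thread C executes C1 (x = x). Shared: x=2. PCs: A@0 B@0 C@1
Step 2: thread A executes A1 (x = x + 3). Shared: x=5. PCs: A@1 B@0 C@1
Step 3: thread B executes B1 (x = x + 2). Shared: x=7. PCs: A@1 B@1 C@1
Step 4: thread A executes A2 (x = x - 2). Shared: x=5. PCs: A@2 B@1 C@1
Step 5: thread A executes A3 (x = 6). Shared: x=6. PCs: A@3 B@1 C@1
Step 6: thread C executes C2 (x = x + 3). Shared: x=9. PCs: A@3 B@1 C@2
Step 7: thread B executes B2 (x = x * 3). Shared: x=27. PCs: A@3 B@2 C@2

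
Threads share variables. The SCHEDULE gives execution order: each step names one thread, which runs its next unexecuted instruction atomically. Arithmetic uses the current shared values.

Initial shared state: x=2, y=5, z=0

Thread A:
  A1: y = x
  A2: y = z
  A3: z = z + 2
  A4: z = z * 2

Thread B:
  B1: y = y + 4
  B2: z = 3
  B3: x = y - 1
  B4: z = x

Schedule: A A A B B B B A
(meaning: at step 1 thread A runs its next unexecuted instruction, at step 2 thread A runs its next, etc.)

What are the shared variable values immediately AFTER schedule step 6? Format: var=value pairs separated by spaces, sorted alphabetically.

Step 1: thread A executes A1 (y = x). Shared: x=2 y=2 z=0. PCs: A@1 B@0
Step 2: thread A executes A2 (y = z). Shared: x=2 y=0 z=0. PCs: A@2 B@0
Step 3: thread A executes A3 (z = z + 2). Shared: x=2 y=0 z=2. PCs: A@3 B@0
Step 4: thread B executes B1 (y = y + 4). Shared: x=2 y=4 z=2. PCs: A@3 B@1
Step 5: thread B executes B2 (z = 3). Shared: x=2 y=4 z=3. PCs: A@3 B@2
Step 6: thread B executes B3 (x = y - 1). Shared: x=3 y=4 z=3. PCs: A@3 B@3

Answer: x=3 y=4 z=3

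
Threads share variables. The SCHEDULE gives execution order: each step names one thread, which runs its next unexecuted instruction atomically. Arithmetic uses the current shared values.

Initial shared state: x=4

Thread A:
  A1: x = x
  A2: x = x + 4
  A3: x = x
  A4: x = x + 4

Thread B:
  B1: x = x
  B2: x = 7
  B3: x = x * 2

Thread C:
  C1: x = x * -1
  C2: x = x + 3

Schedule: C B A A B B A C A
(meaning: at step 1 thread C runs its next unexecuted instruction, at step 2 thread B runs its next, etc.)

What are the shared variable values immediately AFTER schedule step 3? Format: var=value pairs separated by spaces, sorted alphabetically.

Step 1: thread C executes C1 (x = x * -1). Shared: x=-4. PCs: A@0 B@0 C@1
Step 2: thread B executes B1 (x = x). Shared: x=-4. PCs: A@0 B@1 C@1
Step 3: thread A executes A1 (x = x). Shared: x=-4. PCs: A@1 B@1 C@1

Answer: x=-4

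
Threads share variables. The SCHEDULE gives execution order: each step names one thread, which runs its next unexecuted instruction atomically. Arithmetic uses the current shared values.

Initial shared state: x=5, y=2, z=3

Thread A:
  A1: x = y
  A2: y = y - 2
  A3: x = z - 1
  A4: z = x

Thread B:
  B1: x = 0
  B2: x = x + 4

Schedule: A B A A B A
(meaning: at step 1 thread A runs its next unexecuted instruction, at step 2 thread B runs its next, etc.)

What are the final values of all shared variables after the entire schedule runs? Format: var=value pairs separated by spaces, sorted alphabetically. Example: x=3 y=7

Answer: x=6 y=0 z=6

Derivation:
Step 1: thread A executes A1 (x = y). Shared: x=2 y=2 z=3. PCs: A@1 B@0
Step 2: thread B executes B1 (x = 0). Shared: x=0 y=2 z=3. PCs: A@1 B@1
Step 3: thread A executes A2 (y = y - 2). Shared: x=0 y=0 z=3. PCs: A@2 B@1
Step 4: thread A executes A3 (x = z - 1). Shared: x=2 y=0 z=3. PCs: A@3 B@1
Step 5: thread B executes B2 (x = x + 4). Shared: x=6 y=0 z=3. PCs: A@3 B@2
Step 6: thread A executes A4 (z = x). Shared: x=6 y=0 z=6. PCs: A@4 B@2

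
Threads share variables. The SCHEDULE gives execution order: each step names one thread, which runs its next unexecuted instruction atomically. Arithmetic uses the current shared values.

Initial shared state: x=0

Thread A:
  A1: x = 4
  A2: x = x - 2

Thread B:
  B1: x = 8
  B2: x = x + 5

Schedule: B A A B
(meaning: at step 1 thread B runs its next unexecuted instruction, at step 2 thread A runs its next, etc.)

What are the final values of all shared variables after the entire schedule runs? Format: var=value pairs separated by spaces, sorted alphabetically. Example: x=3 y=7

Step 1: thread B executes B1 (x = 8). Shared: x=8. PCs: A@0 B@1
Step 2: thread A executes A1 (x = 4). Shared: x=4. PCs: A@1 B@1
Step 3: thread A executes A2 (x = x - 2). Shared: x=2. PCs: A@2 B@1
Step 4: thread B executes B2 (x = x + 5). Shared: x=7. PCs: A@2 B@2

Answer: x=7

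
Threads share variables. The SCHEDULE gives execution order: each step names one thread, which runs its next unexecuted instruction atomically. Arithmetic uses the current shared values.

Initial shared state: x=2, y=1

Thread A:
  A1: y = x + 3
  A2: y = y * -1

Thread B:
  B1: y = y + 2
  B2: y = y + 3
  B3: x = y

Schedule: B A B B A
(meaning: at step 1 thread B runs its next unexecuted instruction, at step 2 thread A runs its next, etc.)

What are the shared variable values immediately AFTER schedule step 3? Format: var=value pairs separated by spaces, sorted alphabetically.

Answer: x=2 y=8

Derivation:
Step 1: thread B executes B1 (y = y + 2). Shared: x=2 y=3. PCs: A@0 B@1
Step 2: thread A executes A1 (y = x + 3). Shared: x=2 y=5. PCs: A@1 B@1
Step 3: thread B executes B2 (y = y + 3). Shared: x=2 y=8. PCs: A@1 B@2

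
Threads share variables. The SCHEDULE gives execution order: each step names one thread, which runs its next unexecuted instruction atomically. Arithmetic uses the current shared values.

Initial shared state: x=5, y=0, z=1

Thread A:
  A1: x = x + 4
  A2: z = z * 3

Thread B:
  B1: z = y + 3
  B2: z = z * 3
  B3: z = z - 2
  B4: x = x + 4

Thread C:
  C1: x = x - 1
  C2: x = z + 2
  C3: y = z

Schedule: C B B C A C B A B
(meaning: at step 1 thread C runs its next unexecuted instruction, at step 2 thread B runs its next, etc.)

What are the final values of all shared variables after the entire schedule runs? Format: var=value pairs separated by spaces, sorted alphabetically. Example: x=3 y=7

Step 1: thread C executes C1 (x = x - 1). Shared: x=4 y=0 z=1. PCs: A@0 B@0 C@1
Step 2: thread B executes B1 (z = y + 3). Shared: x=4 y=0 z=3. PCs: A@0 B@1 C@1
Step 3: thread B executes B2 (z = z * 3). Shared: x=4 y=0 z=9. PCs: A@0 B@2 C@1
Step 4: thread C executes C2 (x = z + 2). Shared: x=11 y=0 z=9. PCs: A@0 B@2 C@2
Step 5: thread A executes A1 (x = x + 4). Shared: x=15 y=0 z=9. PCs: A@1 B@2 C@2
Step 6: thread C executes C3 (y = z). Shared: x=15 y=9 z=9. PCs: A@1 B@2 C@3
Step 7: thread B executes B3 (z = z - 2). Shared: x=15 y=9 z=7. PCs: A@1 B@3 C@3
Step 8: thread A executes A2 (z = z * 3). Shared: x=15 y=9 z=21. PCs: A@2 B@3 C@3
Step 9: thread B executes B4 (x = x + 4). Shared: x=19 y=9 z=21. PCs: A@2 B@4 C@3

Answer: x=19 y=9 z=21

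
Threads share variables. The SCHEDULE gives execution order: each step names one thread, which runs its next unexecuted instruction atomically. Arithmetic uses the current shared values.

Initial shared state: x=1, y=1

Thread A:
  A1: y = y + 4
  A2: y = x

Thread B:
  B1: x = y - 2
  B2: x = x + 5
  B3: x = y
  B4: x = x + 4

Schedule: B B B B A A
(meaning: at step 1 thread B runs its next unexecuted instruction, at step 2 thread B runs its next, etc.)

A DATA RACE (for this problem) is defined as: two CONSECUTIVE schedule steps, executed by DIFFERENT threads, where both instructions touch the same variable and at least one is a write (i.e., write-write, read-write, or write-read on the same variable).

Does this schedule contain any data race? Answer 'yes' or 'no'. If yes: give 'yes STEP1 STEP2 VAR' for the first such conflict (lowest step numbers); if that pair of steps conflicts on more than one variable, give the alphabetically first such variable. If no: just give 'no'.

Steps 1,2: same thread (B). No race.
Steps 2,3: same thread (B). No race.
Steps 3,4: same thread (B). No race.
Steps 4,5: B(r=x,w=x) vs A(r=y,w=y). No conflict.
Steps 5,6: same thread (A). No race.

Answer: no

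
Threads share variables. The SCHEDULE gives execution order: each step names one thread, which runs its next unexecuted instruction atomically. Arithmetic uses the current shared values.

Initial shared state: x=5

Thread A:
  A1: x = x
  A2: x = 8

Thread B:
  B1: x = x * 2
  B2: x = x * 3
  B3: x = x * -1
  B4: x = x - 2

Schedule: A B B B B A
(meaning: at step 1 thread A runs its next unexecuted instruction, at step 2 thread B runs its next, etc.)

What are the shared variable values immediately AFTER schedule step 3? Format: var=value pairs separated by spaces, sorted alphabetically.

Step 1: thread A executes A1 (x = x). Shared: x=5. PCs: A@1 B@0
Step 2: thread B executes B1 (x = x * 2). Shared: x=10. PCs: A@1 B@1
Step 3: thread B executes B2 (x = x * 3). Shared: x=30. PCs: A@1 B@2

Answer: x=30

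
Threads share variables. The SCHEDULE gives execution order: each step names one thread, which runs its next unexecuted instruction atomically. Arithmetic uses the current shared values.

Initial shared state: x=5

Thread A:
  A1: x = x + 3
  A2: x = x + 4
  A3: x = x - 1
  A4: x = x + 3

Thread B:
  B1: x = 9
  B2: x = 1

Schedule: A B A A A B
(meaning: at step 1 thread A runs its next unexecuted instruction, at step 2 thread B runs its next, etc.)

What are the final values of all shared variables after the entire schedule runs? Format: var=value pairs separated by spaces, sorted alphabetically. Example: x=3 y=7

Step 1: thread A executes A1 (x = x + 3). Shared: x=8. PCs: A@1 B@0
Step 2: thread B executes B1 (x = 9). Shared: x=9. PCs: A@1 B@1
Step 3: thread A executes A2 (x = x + 4). Shared: x=13. PCs: A@2 B@1
Step 4: thread A executes A3 (x = x - 1). Shared: x=12. PCs: A@3 B@1
Step 5: thread A executes A4 (x = x + 3). Shared: x=15. PCs: A@4 B@1
Step 6: thread B executes B2 (x = 1). Shared: x=1. PCs: A@4 B@2

Answer: x=1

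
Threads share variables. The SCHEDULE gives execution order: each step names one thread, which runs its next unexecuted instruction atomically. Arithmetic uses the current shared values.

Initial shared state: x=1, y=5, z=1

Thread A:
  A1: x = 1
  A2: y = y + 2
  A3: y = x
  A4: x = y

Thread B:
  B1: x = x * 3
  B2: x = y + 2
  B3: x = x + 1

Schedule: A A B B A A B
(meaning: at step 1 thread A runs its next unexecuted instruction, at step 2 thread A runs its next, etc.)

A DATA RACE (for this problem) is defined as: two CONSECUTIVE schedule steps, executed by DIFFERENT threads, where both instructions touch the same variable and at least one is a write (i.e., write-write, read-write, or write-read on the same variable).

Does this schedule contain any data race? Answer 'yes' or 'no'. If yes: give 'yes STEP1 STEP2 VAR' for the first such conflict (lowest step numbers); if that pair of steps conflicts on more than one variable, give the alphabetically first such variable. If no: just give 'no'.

Answer: yes 4 5 x

Derivation:
Steps 1,2: same thread (A). No race.
Steps 2,3: A(r=y,w=y) vs B(r=x,w=x). No conflict.
Steps 3,4: same thread (B). No race.
Steps 4,5: B(x = y + 2) vs A(y = x). RACE on x (W-R), y (R-W). Multiple vars; alphabetically first is x.
Steps 5,6: same thread (A). No race.
Steps 6,7: A(x = y) vs B(x = x + 1). RACE on x (W-W).
First conflict at steps 4,5.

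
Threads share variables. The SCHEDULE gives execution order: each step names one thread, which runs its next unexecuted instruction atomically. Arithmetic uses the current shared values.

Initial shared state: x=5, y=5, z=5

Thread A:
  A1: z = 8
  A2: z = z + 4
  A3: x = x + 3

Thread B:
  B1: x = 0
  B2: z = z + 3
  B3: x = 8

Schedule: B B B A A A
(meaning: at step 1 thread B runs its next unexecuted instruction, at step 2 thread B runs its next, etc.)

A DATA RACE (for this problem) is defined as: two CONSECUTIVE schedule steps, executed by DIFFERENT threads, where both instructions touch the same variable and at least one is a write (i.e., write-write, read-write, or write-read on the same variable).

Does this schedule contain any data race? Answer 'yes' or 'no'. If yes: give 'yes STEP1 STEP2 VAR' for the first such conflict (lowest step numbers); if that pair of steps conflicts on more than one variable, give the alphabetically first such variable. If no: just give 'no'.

Answer: no

Derivation:
Steps 1,2: same thread (B). No race.
Steps 2,3: same thread (B). No race.
Steps 3,4: B(r=-,w=x) vs A(r=-,w=z). No conflict.
Steps 4,5: same thread (A). No race.
Steps 5,6: same thread (A). No race.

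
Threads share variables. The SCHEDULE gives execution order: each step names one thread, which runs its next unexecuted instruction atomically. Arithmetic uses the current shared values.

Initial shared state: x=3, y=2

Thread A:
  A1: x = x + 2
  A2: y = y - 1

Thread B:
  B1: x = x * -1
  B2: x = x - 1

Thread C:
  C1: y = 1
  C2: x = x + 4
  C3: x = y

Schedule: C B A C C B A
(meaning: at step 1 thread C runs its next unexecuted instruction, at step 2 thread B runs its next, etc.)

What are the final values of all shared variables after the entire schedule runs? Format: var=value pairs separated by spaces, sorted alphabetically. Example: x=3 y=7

Step 1: thread C executes C1 (y = 1). Shared: x=3 y=1. PCs: A@0 B@0 C@1
Step 2: thread B executes B1 (x = x * -1). Shared: x=-3 y=1. PCs: A@0 B@1 C@1
Step 3: thread A executes A1 (x = x + 2). Shared: x=-1 y=1. PCs: A@1 B@1 C@1
Step 4: thread C executes C2 (x = x + 4). Shared: x=3 y=1. PCs: A@1 B@1 C@2
Step 5: thread C executes C3 (x = y). Shared: x=1 y=1. PCs: A@1 B@1 C@3
Step 6: thread B executes B2 (x = x - 1). Shared: x=0 y=1. PCs: A@1 B@2 C@3
Step 7: thread A executes A2 (y = y - 1). Shared: x=0 y=0. PCs: A@2 B@2 C@3

Answer: x=0 y=0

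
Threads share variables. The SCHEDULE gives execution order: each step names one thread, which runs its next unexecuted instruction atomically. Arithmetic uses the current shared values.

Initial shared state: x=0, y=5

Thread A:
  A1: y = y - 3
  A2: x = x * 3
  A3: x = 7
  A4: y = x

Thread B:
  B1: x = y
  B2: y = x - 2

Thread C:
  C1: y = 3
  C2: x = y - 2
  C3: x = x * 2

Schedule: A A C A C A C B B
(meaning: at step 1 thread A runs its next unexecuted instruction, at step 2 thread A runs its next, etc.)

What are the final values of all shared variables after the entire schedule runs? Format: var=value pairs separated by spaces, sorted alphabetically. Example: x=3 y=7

Step 1: thread A executes A1 (y = y - 3). Shared: x=0 y=2. PCs: A@1 B@0 C@0
Step 2: thread A executes A2 (x = x * 3). Shared: x=0 y=2. PCs: A@2 B@0 C@0
Step 3: thread C executes C1 (y = 3). Shared: x=0 y=3. PCs: A@2 B@0 C@1
Step 4: thread A executes A3 (x = 7). Shared: x=7 y=3. PCs: A@3 B@0 C@1
Step 5: thread C executes C2 (x = y - 2). Shared: x=1 y=3. PCs: A@3 B@0 C@2
Step 6: thread A executes A4 (y = x). Shared: x=1 y=1. PCs: A@4 B@0 C@2
Step 7: thread C executes C3 (x = x * 2). Shared: x=2 y=1. PCs: A@4 B@0 C@3
Step 8: thread B executes B1 (x = y). Shared: x=1 y=1. PCs: A@4 B@1 C@3
Step 9: thread B executes B2 (y = x - 2). Shared: x=1 y=-1. PCs: A@4 B@2 C@3

Answer: x=1 y=-1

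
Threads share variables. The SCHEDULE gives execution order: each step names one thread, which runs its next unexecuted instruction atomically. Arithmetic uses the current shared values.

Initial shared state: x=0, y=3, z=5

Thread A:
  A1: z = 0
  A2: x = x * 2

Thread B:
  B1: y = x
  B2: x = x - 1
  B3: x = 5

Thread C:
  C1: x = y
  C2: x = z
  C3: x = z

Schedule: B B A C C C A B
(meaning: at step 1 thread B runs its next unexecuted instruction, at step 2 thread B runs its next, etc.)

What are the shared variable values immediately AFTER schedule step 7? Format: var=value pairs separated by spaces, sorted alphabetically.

Answer: x=0 y=0 z=0

Derivation:
Step 1: thread B executes B1 (y = x). Shared: x=0 y=0 z=5. PCs: A@0 B@1 C@0
Step 2: thread B executes B2 (x = x - 1). Shared: x=-1 y=0 z=5. PCs: A@0 B@2 C@0
Step 3: thread A executes A1 (z = 0). Shared: x=-1 y=0 z=0. PCs: A@1 B@2 C@0
Step 4: thread C executes C1 (x = y). Shared: x=0 y=0 z=0. PCs: A@1 B@2 C@1
Step 5: thread C executes C2 (x = z). Shared: x=0 y=0 z=0. PCs: A@1 B@2 C@2
Step 6: thread C executes C3 (x = z). Shared: x=0 y=0 z=0. PCs: A@1 B@2 C@3
Step 7: thread A executes A2 (x = x * 2). Shared: x=0 y=0 z=0. PCs: A@2 B@2 C@3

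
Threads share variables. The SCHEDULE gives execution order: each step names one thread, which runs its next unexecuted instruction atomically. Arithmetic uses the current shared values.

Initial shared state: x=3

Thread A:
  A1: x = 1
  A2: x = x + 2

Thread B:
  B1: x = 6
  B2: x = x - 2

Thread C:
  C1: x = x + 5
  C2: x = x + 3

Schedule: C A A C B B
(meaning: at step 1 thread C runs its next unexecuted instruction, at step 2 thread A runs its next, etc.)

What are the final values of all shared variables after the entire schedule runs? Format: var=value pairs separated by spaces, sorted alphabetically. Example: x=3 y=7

Answer: x=4

Derivation:
Step 1: thread C executes C1 (x = x + 5). Shared: x=8. PCs: A@0 B@0 C@1
Step 2: thread A executes A1 (x = 1). Shared: x=1. PCs: A@1 B@0 C@1
Step 3: thread A executes A2 (x = x + 2). Shared: x=3. PCs: A@2 B@0 C@1
Step 4: thread C executes C2 (x = x + 3). Shared: x=6. PCs: A@2 B@0 C@2
Step 5: thread B executes B1 (x = 6). Shared: x=6. PCs: A@2 B@1 C@2
Step 6: thread B executes B2 (x = x - 2). Shared: x=4. PCs: A@2 B@2 C@2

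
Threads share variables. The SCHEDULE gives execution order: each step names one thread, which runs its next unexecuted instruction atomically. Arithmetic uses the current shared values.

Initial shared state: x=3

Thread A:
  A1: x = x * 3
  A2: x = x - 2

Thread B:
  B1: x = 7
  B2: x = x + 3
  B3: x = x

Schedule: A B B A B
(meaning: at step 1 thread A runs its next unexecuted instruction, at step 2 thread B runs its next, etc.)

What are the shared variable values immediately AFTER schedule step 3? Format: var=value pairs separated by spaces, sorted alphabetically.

Step 1: thread A executes A1 (x = x * 3). Shared: x=9. PCs: A@1 B@0
Step 2: thread B executes B1 (x = 7). Shared: x=7. PCs: A@1 B@1
Step 3: thread B executes B2 (x = x + 3). Shared: x=10. PCs: A@1 B@2

Answer: x=10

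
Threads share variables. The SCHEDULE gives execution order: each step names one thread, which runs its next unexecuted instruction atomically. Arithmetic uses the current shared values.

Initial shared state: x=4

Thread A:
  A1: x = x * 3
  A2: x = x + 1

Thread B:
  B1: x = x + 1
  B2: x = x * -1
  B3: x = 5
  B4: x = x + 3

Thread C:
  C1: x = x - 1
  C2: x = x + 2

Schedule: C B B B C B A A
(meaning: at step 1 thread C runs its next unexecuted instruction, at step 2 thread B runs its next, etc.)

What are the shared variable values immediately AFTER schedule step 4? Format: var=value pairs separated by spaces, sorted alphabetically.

Step 1: thread C executes C1 (x = x - 1). Shared: x=3. PCs: A@0 B@0 C@1
Step 2: thread B executes B1 (x = x + 1). Shared: x=4. PCs: A@0 B@1 C@1
Step 3: thread B executes B2 (x = x * -1). Shared: x=-4. PCs: A@0 B@2 C@1
Step 4: thread B executes B3 (x = 5). Shared: x=5. PCs: A@0 B@3 C@1

Answer: x=5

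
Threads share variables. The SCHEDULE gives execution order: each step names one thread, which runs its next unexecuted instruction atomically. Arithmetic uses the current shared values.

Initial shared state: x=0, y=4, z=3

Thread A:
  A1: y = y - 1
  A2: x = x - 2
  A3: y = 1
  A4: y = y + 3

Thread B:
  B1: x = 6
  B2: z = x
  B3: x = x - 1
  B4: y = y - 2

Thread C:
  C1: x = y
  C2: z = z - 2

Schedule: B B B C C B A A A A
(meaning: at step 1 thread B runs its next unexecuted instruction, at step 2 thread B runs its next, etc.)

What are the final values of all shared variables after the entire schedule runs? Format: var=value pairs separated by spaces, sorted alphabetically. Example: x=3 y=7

Answer: x=2 y=4 z=4

Derivation:
Step 1: thread B executes B1 (x = 6). Shared: x=6 y=4 z=3. PCs: A@0 B@1 C@0
Step 2: thread B executes B2 (z = x). Shared: x=6 y=4 z=6. PCs: A@0 B@2 C@0
Step 3: thread B executes B3 (x = x - 1). Shared: x=5 y=4 z=6. PCs: A@0 B@3 C@0
Step 4: thread C executes C1 (x = y). Shared: x=4 y=4 z=6. PCs: A@0 B@3 C@1
Step 5: thread C executes C2 (z = z - 2). Shared: x=4 y=4 z=4. PCs: A@0 B@3 C@2
Step 6: thread B executes B4 (y = y - 2). Shared: x=4 y=2 z=4. PCs: A@0 B@4 C@2
Step 7: thread A executes A1 (y = y - 1). Shared: x=4 y=1 z=4. PCs: A@1 B@4 C@2
Step 8: thread A executes A2 (x = x - 2). Shared: x=2 y=1 z=4. PCs: A@2 B@4 C@2
Step 9: thread A executes A3 (y = 1). Shared: x=2 y=1 z=4. PCs: A@3 B@4 C@2
Step 10: thread A executes A4 (y = y + 3). Shared: x=2 y=4 z=4. PCs: A@4 B@4 C@2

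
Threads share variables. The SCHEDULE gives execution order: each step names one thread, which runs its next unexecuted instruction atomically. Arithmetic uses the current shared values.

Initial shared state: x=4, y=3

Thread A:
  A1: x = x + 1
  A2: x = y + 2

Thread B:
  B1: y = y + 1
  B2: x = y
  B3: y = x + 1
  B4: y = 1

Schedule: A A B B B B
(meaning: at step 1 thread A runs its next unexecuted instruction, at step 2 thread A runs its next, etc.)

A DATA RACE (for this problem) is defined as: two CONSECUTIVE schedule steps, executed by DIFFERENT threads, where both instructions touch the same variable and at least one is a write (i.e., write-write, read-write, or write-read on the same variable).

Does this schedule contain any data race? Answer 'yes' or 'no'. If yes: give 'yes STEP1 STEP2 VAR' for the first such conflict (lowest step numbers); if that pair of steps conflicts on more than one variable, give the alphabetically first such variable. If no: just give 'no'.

Steps 1,2: same thread (A). No race.
Steps 2,3: A(x = y + 2) vs B(y = y + 1). RACE on y (R-W).
Steps 3,4: same thread (B). No race.
Steps 4,5: same thread (B). No race.
Steps 5,6: same thread (B). No race.
First conflict at steps 2,3.

Answer: yes 2 3 y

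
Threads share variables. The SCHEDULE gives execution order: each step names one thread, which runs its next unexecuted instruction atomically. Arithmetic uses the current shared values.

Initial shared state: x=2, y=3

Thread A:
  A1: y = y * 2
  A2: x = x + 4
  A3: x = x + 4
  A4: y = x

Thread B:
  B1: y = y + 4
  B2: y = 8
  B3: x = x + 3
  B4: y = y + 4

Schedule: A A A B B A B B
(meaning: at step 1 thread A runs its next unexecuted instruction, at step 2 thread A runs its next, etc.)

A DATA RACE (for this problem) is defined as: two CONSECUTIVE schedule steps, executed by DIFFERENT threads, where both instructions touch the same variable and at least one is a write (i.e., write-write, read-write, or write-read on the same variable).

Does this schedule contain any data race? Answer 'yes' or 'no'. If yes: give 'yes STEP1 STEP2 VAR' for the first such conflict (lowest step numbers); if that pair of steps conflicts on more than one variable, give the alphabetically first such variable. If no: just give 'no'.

Steps 1,2: same thread (A). No race.
Steps 2,3: same thread (A). No race.
Steps 3,4: A(r=x,w=x) vs B(r=y,w=y). No conflict.
Steps 4,5: same thread (B). No race.
Steps 5,6: B(y = 8) vs A(y = x). RACE on y (W-W).
Steps 6,7: A(y = x) vs B(x = x + 3). RACE on x (R-W).
Steps 7,8: same thread (B). No race.
First conflict at steps 5,6.

Answer: yes 5 6 y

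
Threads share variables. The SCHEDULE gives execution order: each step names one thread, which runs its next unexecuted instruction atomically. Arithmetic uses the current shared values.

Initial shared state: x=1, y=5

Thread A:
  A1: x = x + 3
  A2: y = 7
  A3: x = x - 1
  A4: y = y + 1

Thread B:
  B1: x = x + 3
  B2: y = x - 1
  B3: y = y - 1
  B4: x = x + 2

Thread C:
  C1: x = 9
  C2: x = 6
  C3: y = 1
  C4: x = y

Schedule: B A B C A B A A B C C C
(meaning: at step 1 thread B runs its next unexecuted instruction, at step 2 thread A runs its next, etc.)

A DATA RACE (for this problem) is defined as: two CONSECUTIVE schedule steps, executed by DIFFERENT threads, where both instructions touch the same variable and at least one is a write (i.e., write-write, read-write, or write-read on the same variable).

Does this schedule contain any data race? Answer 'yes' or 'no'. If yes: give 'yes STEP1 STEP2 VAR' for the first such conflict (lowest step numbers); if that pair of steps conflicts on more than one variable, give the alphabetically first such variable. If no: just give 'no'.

Steps 1,2: B(x = x + 3) vs A(x = x + 3). RACE on x (W-W).
Steps 2,3: A(x = x + 3) vs B(y = x - 1). RACE on x (W-R).
Steps 3,4: B(y = x - 1) vs C(x = 9). RACE on x (R-W).
Steps 4,5: C(r=-,w=x) vs A(r=-,w=y). No conflict.
Steps 5,6: A(y = 7) vs B(y = y - 1). RACE on y (W-W).
Steps 6,7: B(r=y,w=y) vs A(r=x,w=x). No conflict.
Steps 7,8: same thread (A). No race.
Steps 8,9: A(r=y,w=y) vs B(r=x,w=x). No conflict.
Steps 9,10: B(x = x + 2) vs C(x = 6). RACE on x (W-W).
Steps 10,11: same thread (C). No race.
Steps 11,12: same thread (C). No race.
First conflict at steps 1,2.

Answer: yes 1 2 x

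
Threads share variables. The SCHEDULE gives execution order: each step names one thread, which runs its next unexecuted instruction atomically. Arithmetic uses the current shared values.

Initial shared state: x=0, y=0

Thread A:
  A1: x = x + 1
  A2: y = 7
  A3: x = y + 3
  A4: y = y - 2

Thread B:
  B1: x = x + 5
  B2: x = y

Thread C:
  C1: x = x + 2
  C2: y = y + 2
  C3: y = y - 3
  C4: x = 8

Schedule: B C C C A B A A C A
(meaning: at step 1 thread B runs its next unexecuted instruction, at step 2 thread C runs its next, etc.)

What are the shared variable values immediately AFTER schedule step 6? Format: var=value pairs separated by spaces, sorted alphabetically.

Answer: x=-1 y=-1

Derivation:
Step 1: thread B executes B1 (x = x + 5). Shared: x=5 y=0. PCs: A@0 B@1 C@0
Step 2: thread C executes C1 (x = x + 2). Shared: x=7 y=0. PCs: A@0 B@1 C@1
Step 3: thread C executes C2 (y = y + 2). Shared: x=7 y=2. PCs: A@0 B@1 C@2
Step 4: thread C executes C3 (y = y - 3). Shared: x=7 y=-1. PCs: A@0 B@1 C@3
Step 5: thread A executes A1 (x = x + 1). Shared: x=8 y=-1. PCs: A@1 B@1 C@3
Step 6: thread B executes B2 (x = y). Shared: x=-1 y=-1. PCs: A@1 B@2 C@3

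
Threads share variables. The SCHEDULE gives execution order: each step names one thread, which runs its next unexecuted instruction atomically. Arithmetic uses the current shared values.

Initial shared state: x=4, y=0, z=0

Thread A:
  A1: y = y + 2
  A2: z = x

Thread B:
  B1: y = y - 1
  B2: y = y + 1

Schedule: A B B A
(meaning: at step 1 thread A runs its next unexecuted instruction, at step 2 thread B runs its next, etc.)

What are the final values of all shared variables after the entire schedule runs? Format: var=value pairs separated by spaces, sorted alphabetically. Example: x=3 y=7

Step 1: thread A executes A1 (y = y + 2). Shared: x=4 y=2 z=0. PCs: A@1 B@0
Step 2: thread B executes B1 (y = y - 1). Shared: x=4 y=1 z=0. PCs: A@1 B@1
Step 3: thread B executes B2 (y = y + 1). Shared: x=4 y=2 z=0. PCs: A@1 B@2
Step 4: thread A executes A2 (z = x). Shared: x=4 y=2 z=4. PCs: A@2 B@2

Answer: x=4 y=2 z=4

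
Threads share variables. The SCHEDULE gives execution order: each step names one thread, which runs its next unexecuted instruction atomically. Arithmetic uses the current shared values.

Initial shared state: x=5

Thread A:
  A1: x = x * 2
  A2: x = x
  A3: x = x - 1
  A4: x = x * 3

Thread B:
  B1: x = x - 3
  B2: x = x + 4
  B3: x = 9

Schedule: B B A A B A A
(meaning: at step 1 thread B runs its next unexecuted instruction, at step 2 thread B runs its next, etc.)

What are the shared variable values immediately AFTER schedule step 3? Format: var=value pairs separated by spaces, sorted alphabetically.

Answer: x=12

Derivation:
Step 1: thread B executes B1 (x = x - 3). Shared: x=2. PCs: A@0 B@1
Step 2: thread B executes B2 (x = x + 4). Shared: x=6. PCs: A@0 B@2
Step 3: thread A executes A1 (x = x * 2). Shared: x=12. PCs: A@1 B@2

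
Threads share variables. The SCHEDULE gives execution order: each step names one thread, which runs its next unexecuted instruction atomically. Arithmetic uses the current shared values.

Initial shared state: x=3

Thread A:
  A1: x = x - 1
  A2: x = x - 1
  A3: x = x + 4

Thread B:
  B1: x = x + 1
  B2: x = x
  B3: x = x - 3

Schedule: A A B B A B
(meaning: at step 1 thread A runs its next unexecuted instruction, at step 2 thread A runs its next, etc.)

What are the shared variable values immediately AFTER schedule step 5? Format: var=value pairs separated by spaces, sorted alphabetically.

Answer: x=6

Derivation:
Step 1: thread A executes A1 (x = x - 1). Shared: x=2. PCs: A@1 B@0
Step 2: thread A executes A2 (x = x - 1). Shared: x=1. PCs: A@2 B@0
Step 3: thread B executes B1 (x = x + 1). Shared: x=2. PCs: A@2 B@1
Step 4: thread B executes B2 (x = x). Shared: x=2. PCs: A@2 B@2
Step 5: thread A executes A3 (x = x + 4). Shared: x=6. PCs: A@3 B@2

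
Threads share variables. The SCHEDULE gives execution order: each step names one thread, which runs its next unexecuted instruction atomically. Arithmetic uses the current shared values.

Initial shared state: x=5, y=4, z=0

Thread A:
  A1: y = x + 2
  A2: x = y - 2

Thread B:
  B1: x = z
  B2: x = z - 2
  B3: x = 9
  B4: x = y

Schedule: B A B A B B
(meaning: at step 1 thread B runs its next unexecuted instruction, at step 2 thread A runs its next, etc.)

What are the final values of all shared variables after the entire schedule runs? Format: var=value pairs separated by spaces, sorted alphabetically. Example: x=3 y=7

Answer: x=2 y=2 z=0

Derivation:
Step 1: thread B executes B1 (x = z). Shared: x=0 y=4 z=0. PCs: A@0 B@1
Step 2: thread A executes A1 (y = x + 2). Shared: x=0 y=2 z=0. PCs: A@1 B@1
Step 3: thread B executes B2 (x = z - 2). Shared: x=-2 y=2 z=0. PCs: A@1 B@2
Step 4: thread A executes A2 (x = y - 2). Shared: x=0 y=2 z=0. PCs: A@2 B@2
Step 5: thread B executes B3 (x = 9). Shared: x=9 y=2 z=0. PCs: A@2 B@3
Step 6: thread B executes B4 (x = y). Shared: x=2 y=2 z=0. PCs: A@2 B@4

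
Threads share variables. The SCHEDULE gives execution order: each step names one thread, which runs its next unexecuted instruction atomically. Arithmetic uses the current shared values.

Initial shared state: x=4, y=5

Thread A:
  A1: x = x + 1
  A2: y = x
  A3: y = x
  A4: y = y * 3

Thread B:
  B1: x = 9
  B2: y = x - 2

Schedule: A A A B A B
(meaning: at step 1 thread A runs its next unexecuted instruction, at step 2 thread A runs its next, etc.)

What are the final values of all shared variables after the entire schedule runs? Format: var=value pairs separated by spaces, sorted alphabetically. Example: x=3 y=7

Step 1: thread A executes A1 (x = x + 1). Shared: x=5 y=5. PCs: A@1 B@0
Step 2: thread A executes A2 (y = x). Shared: x=5 y=5. PCs: A@2 B@0
Step 3: thread A executes A3 (y = x). Shared: x=5 y=5. PCs: A@3 B@0
Step 4: thread B executes B1 (x = 9). Shared: x=9 y=5. PCs: A@3 B@1
Step 5: thread A executes A4 (y = y * 3). Shared: x=9 y=15. PCs: A@4 B@1
Step 6: thread B executes B2 (y = x - 2). Shared: x=9 y=7. PCs: A@4 B@2

Answer: x=9 y=7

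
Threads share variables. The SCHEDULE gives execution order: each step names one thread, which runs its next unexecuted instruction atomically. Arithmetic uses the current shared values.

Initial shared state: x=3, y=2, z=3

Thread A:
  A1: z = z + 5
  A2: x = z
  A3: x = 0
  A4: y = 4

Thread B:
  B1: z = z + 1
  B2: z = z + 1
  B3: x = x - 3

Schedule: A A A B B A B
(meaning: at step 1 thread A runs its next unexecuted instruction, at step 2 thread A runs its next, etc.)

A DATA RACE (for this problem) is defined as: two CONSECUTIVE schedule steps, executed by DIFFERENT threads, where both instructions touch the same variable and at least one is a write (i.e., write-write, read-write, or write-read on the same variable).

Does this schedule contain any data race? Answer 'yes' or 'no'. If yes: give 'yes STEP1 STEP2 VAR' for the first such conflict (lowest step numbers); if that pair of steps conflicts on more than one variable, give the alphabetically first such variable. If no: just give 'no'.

Steps 1,2: same thread (A). No race.
Steps 2,3: same thread (A). No race.
Steps 3,4: A(r=-,w=x) vs B(r=z,w=z). No conflict.
Steps 4,5: same thread (B). No race.
Steps 5,6: B(r=z,w=z) vs A(r=-,w=y). No conflict.
Steps 6,7: A(r=-,w=y) vs B(r=x,w=x). No conflict.

Answer: no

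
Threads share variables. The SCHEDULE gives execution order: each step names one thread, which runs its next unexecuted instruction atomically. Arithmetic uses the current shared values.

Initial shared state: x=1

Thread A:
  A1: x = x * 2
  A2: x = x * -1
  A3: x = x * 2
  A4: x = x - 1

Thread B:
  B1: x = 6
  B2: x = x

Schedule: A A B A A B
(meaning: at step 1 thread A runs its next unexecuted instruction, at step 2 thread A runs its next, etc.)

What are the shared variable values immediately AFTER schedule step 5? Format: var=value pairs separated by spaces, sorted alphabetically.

Answer: x=11

Derivation:
Step 1: thread A executes A1 (x = x * 2). Shared: x=2. PCs: A@1 B@0
Step 2: thread A executes A2 (x = x * -1). Shared: x=-2. PCs: A@2 B@0
Step 3: thread B executes B1 (x = 6). Shared: x=6. PCs: A@2 B@1
Step 4: thread A executes A3 (x = x * 2). Shared: x=12. PCs: A@3 B@1
Step 5: thread A executes A4 (x = x - 1). Shared: x=11. PCs: A@4 B@1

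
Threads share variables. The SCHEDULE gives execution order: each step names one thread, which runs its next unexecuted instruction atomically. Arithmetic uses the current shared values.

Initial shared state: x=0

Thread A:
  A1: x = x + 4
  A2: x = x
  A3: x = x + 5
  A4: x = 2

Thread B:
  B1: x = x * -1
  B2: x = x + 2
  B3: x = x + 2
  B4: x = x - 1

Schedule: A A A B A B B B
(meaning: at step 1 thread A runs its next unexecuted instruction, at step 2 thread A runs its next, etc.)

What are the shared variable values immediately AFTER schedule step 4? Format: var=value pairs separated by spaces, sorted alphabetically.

Step 1: thread A executes A1 (x = x + 4). Shared: x=4. PCs: A@1 B@0
Step 2: thread A executes A2 (x = x). Shared: x=4. PCs: A@2 B@0
Step 3: thread A executes A3 (x = x + 5). Shared: x=9. PCs: A@3 B@0
Step 4: thread B executes B1 (x = x * -1). Shared: x=-9. PCs: A@3 B@1

Answer: x=-9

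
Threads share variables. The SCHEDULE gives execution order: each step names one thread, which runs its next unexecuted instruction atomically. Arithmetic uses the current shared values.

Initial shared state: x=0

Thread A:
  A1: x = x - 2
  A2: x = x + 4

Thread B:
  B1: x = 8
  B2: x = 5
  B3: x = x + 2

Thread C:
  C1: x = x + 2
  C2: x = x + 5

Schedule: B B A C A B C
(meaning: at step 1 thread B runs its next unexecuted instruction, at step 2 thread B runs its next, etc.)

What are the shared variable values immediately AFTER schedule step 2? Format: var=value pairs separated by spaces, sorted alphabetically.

Step 1: thread B executes B1 (x = 8). Shared: x=8. PCs: A@0 B@1 C@0
Step 2: thread B executes B2 (x = 5). Shared: x=5. PCs: A@0 B@2 C@0

Answer: x=5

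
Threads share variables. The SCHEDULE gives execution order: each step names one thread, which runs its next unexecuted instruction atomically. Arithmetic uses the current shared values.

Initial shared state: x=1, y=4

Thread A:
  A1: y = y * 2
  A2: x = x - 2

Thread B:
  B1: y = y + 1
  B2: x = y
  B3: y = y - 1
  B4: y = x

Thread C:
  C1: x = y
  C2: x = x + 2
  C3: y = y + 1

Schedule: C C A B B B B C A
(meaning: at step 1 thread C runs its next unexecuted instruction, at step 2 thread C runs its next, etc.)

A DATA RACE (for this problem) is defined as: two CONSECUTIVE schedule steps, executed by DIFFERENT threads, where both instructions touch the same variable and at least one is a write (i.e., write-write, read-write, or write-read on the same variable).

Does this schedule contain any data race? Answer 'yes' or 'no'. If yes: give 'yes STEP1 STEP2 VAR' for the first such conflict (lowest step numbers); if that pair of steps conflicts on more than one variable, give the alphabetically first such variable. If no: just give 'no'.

Steps 1,2: same thread (C). No race.
Steps 2,3: C(r=x,w=x) vs A(r=y,w=y). No conflict.
Steps 3,4: A(y = y * 2) vs B(y = y + 1). RACE on y (W-W).
Steps 4,5: same thread (B). No race.
Steps 5,6: same thread (B). No race.
Steps 6,7: same thread (B). No race.
Steps 7,8: B(y = x) vs C(y = y + 1). RACE on y (W-W).
Steps 8,9: C(r=y,w=y) vs A(r=x,w=x). No conflict.
First conflict at steps 3,4.

Answer: yes 3 4 y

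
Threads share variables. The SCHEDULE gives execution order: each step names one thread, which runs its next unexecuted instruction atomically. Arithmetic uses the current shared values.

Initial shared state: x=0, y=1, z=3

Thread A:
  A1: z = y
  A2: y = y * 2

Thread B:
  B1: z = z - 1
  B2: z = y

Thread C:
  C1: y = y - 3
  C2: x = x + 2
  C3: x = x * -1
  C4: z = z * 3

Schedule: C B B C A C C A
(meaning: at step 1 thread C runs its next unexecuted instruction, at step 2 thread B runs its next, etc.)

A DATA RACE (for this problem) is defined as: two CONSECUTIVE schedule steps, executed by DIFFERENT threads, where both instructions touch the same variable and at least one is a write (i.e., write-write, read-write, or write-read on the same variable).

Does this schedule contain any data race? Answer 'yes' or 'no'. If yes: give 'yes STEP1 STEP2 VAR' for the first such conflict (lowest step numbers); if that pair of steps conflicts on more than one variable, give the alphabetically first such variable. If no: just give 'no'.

Steps 1,2: C(r=y,w=y) vs B(r=z,w=z). No conflict.
Steps 2,3: same thread (B). No race.
Steps 3,4: B(r=y,w=z) vs C(r=x,w=x). No conflict.
Steps 4,5: C(r=x,w=x) vs A(r=y,w=z). No conflict.
Steps 5,6: A(r=y,w=z) vs C(r=x,w=x). No conflict.
Steps 6,7: same thread (C). No race.
Steps 7,8: C(r=z,w=z) vs A(r=y,w=y). No conflict.

Answer: no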